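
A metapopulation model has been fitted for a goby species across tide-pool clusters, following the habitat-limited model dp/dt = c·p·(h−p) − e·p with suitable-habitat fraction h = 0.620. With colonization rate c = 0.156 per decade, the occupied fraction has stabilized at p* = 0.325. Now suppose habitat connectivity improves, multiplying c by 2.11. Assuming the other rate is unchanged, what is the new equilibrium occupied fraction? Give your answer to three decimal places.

Balance c(h−p*) = e gives e = 0.156×(0.62 − 0.32500) = 0.04602.
New p* = 0.62 − e/c = 0.62 − 0.04602/0.32916 = 0.48019.

0.480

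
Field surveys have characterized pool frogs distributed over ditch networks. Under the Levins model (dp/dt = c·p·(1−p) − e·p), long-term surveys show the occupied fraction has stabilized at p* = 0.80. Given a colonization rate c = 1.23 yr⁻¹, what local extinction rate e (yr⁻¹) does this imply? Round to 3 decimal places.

0.246

At equilibrium c(1−p*) = e.
e = 1.23 × (1 − 0.80) = 1.23 × 0.2000 = 0.2460.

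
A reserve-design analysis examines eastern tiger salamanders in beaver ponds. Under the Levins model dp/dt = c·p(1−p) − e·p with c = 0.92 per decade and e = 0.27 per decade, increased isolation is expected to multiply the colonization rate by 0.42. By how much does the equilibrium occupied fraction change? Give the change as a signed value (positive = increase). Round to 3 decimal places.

Before: p* = 1 − 0.27/0.92 = 0.7065.
After the change, c = 0.3864, e = 0.27, so p* = 1 − 0.27/0.3864 = 0.3012.
Δp* = 0.3012 − 0.7065 = -0.4053.

-0.405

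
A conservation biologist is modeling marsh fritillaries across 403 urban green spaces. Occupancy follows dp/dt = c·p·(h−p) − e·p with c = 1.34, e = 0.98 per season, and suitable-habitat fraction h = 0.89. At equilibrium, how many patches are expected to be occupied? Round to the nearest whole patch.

p* = h − e/c = 0.89 − 0.7313 = 0.1587.
Expected occupied patches = N × p* = 403 × 0.1587 = 63.94 ≈ 64.

64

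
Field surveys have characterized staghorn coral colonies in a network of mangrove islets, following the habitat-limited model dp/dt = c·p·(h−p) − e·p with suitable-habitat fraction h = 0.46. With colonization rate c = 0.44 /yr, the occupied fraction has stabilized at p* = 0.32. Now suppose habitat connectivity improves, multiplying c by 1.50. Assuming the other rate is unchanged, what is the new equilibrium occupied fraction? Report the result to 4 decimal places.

0.3667

Balance c(h−p*) = e gives e = 0.44×(0.46 − 0.32000) = 0.06160.
New p* = 0.46 − e/c = 0.46 − 0.06160/0.66000 = 0.36667.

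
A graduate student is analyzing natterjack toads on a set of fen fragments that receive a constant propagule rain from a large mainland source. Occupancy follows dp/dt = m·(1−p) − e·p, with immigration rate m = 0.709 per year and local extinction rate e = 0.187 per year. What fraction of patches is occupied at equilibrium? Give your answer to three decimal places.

Setting dp/dt = 0: m − m·p* = e·p*, so m = (m+e)·p*.
p* = m/(m+e) = 0.709/(0.709+0.187) = 0.709/0.8960 = 0.7913.

0.791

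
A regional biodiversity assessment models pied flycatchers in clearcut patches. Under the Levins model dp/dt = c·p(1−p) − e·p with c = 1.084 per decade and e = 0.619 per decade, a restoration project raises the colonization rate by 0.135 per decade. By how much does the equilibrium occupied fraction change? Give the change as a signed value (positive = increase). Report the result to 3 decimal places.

Before: p* = 1 − 0.619/1.084 = 0.4290.
After the change, c = 1.219, e = 0.619, so p* = 1 − 0.619/1.219 = 0.4922.
Δp* = 0.4922 − 0.4290 = +0.0632.

0.063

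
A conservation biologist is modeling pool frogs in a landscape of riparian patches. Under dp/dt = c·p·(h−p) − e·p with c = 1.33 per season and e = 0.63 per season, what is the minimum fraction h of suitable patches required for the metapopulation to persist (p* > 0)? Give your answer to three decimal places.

p* = h − e/c is positive only when h > e/c.
h_min = e/c = 0.63/1.33 = 0.4737.

0.474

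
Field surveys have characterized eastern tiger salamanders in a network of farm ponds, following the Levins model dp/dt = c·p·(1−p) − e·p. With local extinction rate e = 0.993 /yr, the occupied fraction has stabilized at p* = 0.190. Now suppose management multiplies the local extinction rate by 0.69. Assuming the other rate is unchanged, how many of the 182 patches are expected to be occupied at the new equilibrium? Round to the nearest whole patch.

80

Balance c(1−p*) = e gives c = e/(1 − 0.19000) = 0.993/0.81000 = 1.22593.
New p* = 1 − e/c = 1 − 0.68517/1.22593 = 0.44110.
Expected occupied = 182 × 0.44110 = 80.28 ≈ 80.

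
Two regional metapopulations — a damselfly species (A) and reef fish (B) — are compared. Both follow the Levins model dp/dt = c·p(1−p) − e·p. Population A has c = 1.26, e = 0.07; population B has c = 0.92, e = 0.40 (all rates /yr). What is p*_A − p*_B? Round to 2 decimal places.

A: p*_A = 1 − 0.07/1.26 = 0.9444.
B: p*_B = 1 − 0.40/0.92 = 0.5652.
p*_A − p*_B = 0.9444 − 0.5652 = 0.3792.

0.38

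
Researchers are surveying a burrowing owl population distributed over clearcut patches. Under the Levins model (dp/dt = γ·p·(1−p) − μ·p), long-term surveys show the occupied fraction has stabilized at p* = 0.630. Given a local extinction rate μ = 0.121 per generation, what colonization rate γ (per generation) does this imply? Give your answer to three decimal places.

At equilibrium γ(1−p*) = μ, so γ = μ/(1−p*).
γ = 0.121/(1 − 0.630) = 0.121/0.3700 = 0.3270.

0.327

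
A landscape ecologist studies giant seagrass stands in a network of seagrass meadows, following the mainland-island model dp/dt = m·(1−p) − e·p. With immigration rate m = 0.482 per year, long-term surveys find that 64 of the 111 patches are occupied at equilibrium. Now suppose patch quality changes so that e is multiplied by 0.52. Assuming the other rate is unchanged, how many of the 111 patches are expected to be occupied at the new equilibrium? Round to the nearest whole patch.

Observed p* = 64/111 = 0.57658.
Balance m(1−p*) = e·p* gives e = m(1−p*)/p* = 0.482×0.42342/0.57658 = 0.35396.
New p* = m/(m+e) = 0.48200/(0.48200+0.18406) = 0.72366.
Expected occupied = 111 × 0.72366 = 80.33 ≈ 80.

80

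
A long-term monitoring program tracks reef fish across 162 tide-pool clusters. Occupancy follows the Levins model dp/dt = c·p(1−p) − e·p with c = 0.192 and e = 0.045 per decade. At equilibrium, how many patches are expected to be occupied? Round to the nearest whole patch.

p* = 1 − e/c = 1 − 0.045/0.192 = 0.7656.
Expected occupied patches = N × p* = 162 × 0.7656 = 124.03 ≈ 124.

124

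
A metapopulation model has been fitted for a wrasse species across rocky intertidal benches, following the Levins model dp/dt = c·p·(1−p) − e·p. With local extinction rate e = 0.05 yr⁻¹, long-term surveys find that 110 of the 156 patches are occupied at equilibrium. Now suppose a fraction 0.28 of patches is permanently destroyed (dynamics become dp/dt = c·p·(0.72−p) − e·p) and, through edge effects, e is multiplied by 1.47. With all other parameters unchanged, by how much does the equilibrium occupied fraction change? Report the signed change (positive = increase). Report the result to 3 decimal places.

-0.419

Observed p* = 110/156 = 0.70513.
Balance c(1−p*) = e gives c = e/(1 − 0.70513) = 0.05/0.29487 = 0.16957.
New p* = 0.72 − e/c = 0.72 − 0.07350/0.16957 = 0.28655.
Δp* = 0.28655 − 0.70513 = -0.41858.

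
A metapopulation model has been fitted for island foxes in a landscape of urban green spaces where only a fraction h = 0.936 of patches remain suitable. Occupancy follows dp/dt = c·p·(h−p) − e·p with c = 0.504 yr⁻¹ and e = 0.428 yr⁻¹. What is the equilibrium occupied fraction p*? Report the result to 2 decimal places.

0.09

Setting dp/dt = 0 and dividing by p* gives c·(h−p*) = e.
So p* = h − e/c = 0.936 − 0.428/0.504 = 0.936 − 0.8492 = 0.0868.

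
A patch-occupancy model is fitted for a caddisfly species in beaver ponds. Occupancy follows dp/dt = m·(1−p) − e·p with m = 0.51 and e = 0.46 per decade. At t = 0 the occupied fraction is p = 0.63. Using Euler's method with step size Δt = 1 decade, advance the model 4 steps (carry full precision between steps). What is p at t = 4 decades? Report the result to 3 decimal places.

0.526

Update rule: p ← p + [m·(1−p) − e·p]·Δt with Δt = 1.
t = 1: p = 0.63000 + (-0.10110) = 0.52890
t = 2: p = 0.52890 + (-0.00303) = 0.52587
t = 3: p = 0.52587 + (-0.00009) = 0.52578
t = 4: p = 0.52578 + (-0.00000) = 0.52577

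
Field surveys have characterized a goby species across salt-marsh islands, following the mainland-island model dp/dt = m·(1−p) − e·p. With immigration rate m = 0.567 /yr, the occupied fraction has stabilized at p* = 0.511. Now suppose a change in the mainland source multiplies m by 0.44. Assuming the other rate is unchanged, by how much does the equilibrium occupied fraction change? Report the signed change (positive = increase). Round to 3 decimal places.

Balance m(1−p*) = e·p* gives e = m(1−p*)/p* = 0.567×0.48900/0.51100 = 0.54259.
New p* = m/(m+e) = 0.24948/(0.24948+0.54259) = 0.31497.
Δp* = 0.31497 − 0.51100 = -0.19603.

-0.196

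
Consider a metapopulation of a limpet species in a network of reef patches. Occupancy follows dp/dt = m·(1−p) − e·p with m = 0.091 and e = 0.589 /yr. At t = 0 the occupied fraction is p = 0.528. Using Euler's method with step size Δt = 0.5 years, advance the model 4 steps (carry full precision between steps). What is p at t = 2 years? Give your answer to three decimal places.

0.209

Update rule: p ← p + [m·(1−p) − e·p]·Δt with Δt = 0.5.
step 1: Δp = -0.13402, p = 0.39398
step 2: Δp = -0.08845, p = 0.30553
step 3: Δp = -0.05838, p = 0.24715
step 4: Δp = -0.03853, p = 0.20862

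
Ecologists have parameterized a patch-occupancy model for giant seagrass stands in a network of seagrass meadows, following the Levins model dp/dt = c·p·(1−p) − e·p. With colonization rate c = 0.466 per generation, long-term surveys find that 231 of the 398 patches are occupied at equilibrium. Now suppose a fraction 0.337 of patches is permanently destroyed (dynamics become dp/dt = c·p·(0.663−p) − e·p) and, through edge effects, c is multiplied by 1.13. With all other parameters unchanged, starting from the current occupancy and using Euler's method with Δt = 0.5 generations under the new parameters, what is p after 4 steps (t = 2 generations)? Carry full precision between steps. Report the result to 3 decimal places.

Observed p* = 231/398 = 0.58040.
Balance c(1−p*) = e gives e = 0.466×(1 − 0.58040) = 0.19553.
Starting from p₀ = 0.58040; update p ← p + (dp/dt)·Δt with the new parameters.
  1  |  dp/dt·Δt = -0.044122  |  p_1 = 0.536280
  2  |  dp/dt·Δt = -0.034538  |  p_2 = 0.501743
  3  |  dp/dt·Δt = -0.027751  |  p_3 = 0.473992
  4  |  dp/dt·Δt = -0.022753  |  p_4 = 0.451239

0.451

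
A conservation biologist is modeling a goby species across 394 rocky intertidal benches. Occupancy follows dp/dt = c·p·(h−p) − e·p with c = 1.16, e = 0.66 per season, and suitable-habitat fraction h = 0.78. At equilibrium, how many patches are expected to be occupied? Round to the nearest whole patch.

83

p* = h − e/c = 0.78 − 0.5690 = 0.2110.
Expected occupied patches = N × p* = 394 × 0.2110 = 83.15 ≈ 83.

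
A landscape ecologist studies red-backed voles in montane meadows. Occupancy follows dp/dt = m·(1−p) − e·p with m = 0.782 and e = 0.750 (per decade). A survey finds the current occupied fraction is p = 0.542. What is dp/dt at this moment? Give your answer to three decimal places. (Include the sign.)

Colonization term: m·(1−p) = 0.782×0.4580 = 0.35816.
Extinction term: e·p = 0.40650.
dp/dt = 0.35816 − 0.40650 = -0.04834.

-0.048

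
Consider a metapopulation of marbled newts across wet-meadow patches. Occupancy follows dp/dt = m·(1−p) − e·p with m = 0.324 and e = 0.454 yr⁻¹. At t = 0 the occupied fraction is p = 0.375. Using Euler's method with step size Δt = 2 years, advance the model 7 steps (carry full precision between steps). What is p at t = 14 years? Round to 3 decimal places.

0.417

Update rule: p ← p + [m·(1−p) − e·p]·Δt with Δt = 2.
step 1: Δp = +0.06450, p = 0.43950
step 2: Δp = -0.03586, p = 0.40364
step 3: Δp = +0.01994, p = 0.42358
step 4: Δp = -0.01109, p = 0.41249
step 5: Δp = +0.00616, p = 0.41865
step 6: Δp = -0.00343, p = 0.41523
step 7: Δp = +0.00191, p = 0.41713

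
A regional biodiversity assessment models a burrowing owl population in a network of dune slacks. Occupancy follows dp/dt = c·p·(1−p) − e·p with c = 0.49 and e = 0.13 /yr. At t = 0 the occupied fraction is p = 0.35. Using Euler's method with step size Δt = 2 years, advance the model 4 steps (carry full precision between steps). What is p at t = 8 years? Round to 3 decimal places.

Update rule: p ← p + [c·p·(1−p) − e·p]·Δt with Δt = 2.
t = 2: p = 0.35000 + (+0.13195) = 0.48195
t = 4: p = 0.48195 + (+0.11937) = 0.60132
t = 6: p = 0.60132 + (+0.07859) = 0.67992
t = 8: p = 0.67992 + (+0.03650) = 0.71642

0.716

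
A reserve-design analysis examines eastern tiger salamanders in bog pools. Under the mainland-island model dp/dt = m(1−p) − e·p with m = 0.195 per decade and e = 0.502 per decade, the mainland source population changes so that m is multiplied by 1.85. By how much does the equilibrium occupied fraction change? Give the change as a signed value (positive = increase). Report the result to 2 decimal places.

0.14

Before: p* = 0.195/(0.195+0.502) = 0.2798.
After: m = 0.36075, e = 0.502; p* = 0.36075/0.8628 = 0.4181.
Δp* = 0.4181 − 0.2798 = +0.1384.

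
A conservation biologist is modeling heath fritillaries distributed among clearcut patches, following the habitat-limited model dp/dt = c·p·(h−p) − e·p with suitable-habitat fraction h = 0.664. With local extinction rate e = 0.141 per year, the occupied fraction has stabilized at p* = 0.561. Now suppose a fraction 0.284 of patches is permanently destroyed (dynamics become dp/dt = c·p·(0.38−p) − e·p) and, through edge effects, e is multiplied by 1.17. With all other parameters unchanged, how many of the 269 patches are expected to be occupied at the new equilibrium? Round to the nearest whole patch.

Balance c(h−p*) = e gives c = e/(0.664 − 0.56100) = 0.141/0.10300 = 1.36893.
New p* = 0.38 − e/c = 0.38 − 0.16497/1.36893 = 0.25949.
Expected occupied = 269 × 0.25949 = 69.80 ≈ 70.

70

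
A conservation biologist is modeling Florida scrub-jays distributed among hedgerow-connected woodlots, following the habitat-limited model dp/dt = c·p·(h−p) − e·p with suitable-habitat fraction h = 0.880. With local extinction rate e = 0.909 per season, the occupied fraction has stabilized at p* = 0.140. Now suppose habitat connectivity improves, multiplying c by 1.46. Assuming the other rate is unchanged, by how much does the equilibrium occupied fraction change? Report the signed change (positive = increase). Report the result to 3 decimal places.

Balance c(h−p*) = e gives c = e/(0.88 − 0.14000) = 0.909/0.74000 = 1.22838.
New p* = 0.88 − e/c = 0.88 − 0.90900/1.79343 = 0.37315.
Δp* = 0.37315 − 0.14000 = +0.23315.

0.233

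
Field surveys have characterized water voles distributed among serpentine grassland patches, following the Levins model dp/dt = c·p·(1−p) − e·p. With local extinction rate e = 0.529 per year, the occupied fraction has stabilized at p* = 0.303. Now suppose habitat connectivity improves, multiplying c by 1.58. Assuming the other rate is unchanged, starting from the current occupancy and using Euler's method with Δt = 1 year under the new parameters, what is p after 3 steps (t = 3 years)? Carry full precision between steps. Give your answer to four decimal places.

0.5219

Balance c(1−p*) = e gives c = e/(1 − 0.30300) = 0.529/0.69700 = 0.75897.
Starting from p₀ = 0.30300; update p ← p + (dp/dt)·Δt with the new parameters.
step 1: Δp = +0.09297, p = 0.39597
step 2: Δp = +0.07735, p = 0.47331
step 3: Δp = +0.04856, p = 0.52187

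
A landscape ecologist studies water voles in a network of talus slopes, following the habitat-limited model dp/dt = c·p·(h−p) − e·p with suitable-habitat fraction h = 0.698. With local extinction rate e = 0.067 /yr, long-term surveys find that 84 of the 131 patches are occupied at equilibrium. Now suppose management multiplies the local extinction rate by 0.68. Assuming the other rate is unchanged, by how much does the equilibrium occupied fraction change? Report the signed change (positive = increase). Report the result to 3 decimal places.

Observed p* = 84/131 = 0.64122.
Balance c(h−p*) = e gives c = e/(0.698 − 0.64122) = 0.067/0.05678 = 1.17999.
New p* = 0.698 − e/c = 0.698 − 0.04556/1.17999 = 0.65939.
Δp* = 0.65939 − 0.64122 = +0.01817.

0.018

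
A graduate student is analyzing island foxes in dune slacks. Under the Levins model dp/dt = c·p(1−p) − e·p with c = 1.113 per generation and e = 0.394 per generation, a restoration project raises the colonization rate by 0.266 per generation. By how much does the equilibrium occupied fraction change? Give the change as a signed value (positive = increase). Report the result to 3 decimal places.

0.068

Before: p* = 1 − 0.394/1.113 = 0.6460.
After the change, c = 1.379, e = 0.394, so p* = 1 − 0.394/1.379 = 0.7143.
Δp* = 0.7143 − 0.6460 = +0.0683.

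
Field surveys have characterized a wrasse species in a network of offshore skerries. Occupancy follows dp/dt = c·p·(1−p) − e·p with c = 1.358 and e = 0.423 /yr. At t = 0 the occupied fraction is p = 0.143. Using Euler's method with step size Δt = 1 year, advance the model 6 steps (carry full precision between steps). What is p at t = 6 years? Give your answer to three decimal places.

Update rule: p ← p + [c·p·(1−p) − e·p]·Δt with Δt = 1.
step 1: Δp = +0.10594, p = 0.24894
step 2: Δp = +0.14860, p = 0.39754
step 3: Δp = +0.15708, p = 0.55462
step 4: Δp = +0.10084, p = 0.65546
step 5: Δp = +0.02942, p = 0.68488
step 6: Δp = +0.00338, p = 0.68826

0.688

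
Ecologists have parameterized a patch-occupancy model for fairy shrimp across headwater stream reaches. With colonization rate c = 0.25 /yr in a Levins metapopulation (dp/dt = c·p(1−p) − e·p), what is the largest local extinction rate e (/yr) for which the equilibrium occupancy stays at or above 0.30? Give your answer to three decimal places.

0.175

1 − e/c ≥ 0.30 ⇒ e ≤ c(1 − 0.30) = 0.25 × 0.7000.
e_max = 0.1750.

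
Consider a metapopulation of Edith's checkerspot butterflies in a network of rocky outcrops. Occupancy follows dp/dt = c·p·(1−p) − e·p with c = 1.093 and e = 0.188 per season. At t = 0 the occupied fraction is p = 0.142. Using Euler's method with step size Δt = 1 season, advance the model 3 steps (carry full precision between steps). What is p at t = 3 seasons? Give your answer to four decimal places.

0.5931

Update rule: p ← p + [c·p·(1−p) − e·p]·Δt with Δt = 1.
step 1: Δp = +0.10647, p = 0.24847
step 2: Δp = +0.15739, p = 0.40586
step 3: Δp = +0.18726, p = 0.59312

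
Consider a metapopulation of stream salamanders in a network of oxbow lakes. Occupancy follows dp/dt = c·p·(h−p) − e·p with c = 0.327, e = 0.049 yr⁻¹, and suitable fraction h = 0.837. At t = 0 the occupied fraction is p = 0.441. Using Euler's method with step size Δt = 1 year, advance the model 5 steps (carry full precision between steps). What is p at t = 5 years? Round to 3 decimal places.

0.588

Update rule: p ← p + [c·p·(h−p) − e·p]·Δt with Δt = 1.
step 1: Δp = +0.03550, p = 0.47650
step 2: Δp = +0.03282, p = 0.50932
step 3: Δp = +0.02962, p = 0.53894
step 4: Δp = +0.02612, p = 0.56506
step 5: Δp = +0.02256, p = 0.58762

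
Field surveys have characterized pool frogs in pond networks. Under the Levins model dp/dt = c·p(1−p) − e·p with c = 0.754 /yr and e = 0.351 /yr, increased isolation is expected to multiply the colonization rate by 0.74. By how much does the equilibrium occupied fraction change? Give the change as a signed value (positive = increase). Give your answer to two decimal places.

Before: p* = 1 − 0.351/0.754 = 0.5345.
After the change, c = 0.55796, e = 0.351, so p* = 1 − 0.351/0.55796 = 0.3709.
Δp* = 0.3709 − 0.5345 = -0.1636.

-0.16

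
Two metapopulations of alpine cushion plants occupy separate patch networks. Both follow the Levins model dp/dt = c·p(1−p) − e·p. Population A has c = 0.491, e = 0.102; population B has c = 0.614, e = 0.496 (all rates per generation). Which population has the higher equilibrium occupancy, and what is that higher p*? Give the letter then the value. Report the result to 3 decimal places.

A: p*_A = 1 − 0.102/0.491 = 0.7923.
B: p*_B = 1 − 0.496/0.614 = 0.1922.
A is higher at 0.7923.

A, 0.792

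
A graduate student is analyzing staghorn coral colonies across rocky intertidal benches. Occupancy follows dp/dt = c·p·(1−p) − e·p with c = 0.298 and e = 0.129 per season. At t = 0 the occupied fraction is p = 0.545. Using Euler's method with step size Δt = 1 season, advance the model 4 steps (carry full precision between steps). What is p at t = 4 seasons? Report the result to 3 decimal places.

Update rule: p ← p + [c·p·(1−p) − e·p]·Δt with Δt = 1.
step 1: Δp = +0.00359, p = 0.54859
step 2: Δp = +0.00303, p = 0.55162
step 3: Δp = +0.00255, p = 0.55417
step 4: Δp = +0.00214, p = 0.55630

0.556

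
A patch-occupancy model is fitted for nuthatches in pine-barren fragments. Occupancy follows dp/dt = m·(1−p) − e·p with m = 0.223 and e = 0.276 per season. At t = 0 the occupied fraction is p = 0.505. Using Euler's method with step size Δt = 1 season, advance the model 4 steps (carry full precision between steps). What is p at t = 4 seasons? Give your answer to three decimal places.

0.451

Update rule: p ← p + [m·(1−p) − e·p]·Δt with Δt = 1.
  1  |  dp/dt·Δt = -0.028995  |  p_1 = 0.476005
  2  |  dp/dt·Δt = -0.014526  |  p_2 = 0.461479
  3  |  dp/dt·Δt = -0.007278  |  p_3 = 0.454201
  4  |  dp/dt·Δt = -0.003646  |  p_4 = 0.450555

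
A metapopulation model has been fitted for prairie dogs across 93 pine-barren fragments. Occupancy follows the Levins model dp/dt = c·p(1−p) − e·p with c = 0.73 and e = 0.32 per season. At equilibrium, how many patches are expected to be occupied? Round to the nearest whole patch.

p* = 1 − e/c = 1 − 0.32/0.73 = 0.5616.
Expected occupied patches = N × p* = 93 × 0.5616 = 52.23 ≈ 52.

52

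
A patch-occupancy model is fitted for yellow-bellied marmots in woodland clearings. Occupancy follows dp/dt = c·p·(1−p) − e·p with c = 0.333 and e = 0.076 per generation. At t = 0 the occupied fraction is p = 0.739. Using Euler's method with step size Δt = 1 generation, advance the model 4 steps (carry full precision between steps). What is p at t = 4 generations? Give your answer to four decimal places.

0.7614

Update rule: p ← p + [c·p·(1−p) − e·p]·Δt with Δt = 1.
t = 1: p = 0.73900 + (+0.00806) = 0.74706
t = 2: p = 0.74706 + (+0.00615) = 0.75321
t = 3: p = 0.75321 + (+0.00466) = 0.75787
t = 4: p = 0.75787 + (+0.00351) = 0.76138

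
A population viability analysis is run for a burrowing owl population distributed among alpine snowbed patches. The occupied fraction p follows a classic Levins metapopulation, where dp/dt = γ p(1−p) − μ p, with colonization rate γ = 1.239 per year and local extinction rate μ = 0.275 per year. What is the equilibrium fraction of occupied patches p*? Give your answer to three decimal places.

Setting dp/dt = 0 and dividing through by p* gives γ·(1−p*) = μ.
So p* = 1 − μ/γ = 1 − 0.275/1.239 = 1 − 0.2220 = 0.7780.

0.778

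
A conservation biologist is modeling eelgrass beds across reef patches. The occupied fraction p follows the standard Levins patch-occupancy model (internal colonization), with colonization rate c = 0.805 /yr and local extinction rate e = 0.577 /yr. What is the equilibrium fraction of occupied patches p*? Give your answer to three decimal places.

0.283

Setting dp/dt = 0 and dividing through by p* gives c·(1−p*) = e.
So p* = 1 − e/c = 1 − 0.577/0.805 = 1 − 0.7168 = 0.2832.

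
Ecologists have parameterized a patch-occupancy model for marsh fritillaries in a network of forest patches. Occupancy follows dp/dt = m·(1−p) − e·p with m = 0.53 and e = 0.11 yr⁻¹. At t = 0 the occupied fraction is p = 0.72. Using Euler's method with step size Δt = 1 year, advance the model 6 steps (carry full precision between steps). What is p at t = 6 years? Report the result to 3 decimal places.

0.828

Update rule: p ← p + [m·(1−p) − e·p]·Δt with Δt = 1.
p: 0.72000 → 0.78920  (Δp = +0.06920)
p: 0.78920 → 0.81411  (Δp = +0.02491)
p: 0.81411 → 0.82308  (Δp = +0.00897)
p: 0.82308 → 0.82631  (Δp = +0.00323)
p: 0.82631 → 0.82747  (Δp = +0.00116)
p: 0.82747 → 0.82789  (Δp = +0.00042)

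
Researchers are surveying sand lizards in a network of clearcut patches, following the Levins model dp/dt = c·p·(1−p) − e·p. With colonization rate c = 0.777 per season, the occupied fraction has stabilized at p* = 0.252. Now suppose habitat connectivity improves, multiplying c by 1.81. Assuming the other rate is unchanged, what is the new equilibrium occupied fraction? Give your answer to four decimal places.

0.5867

Balance c(1−p*) = e gives e = 0.777×(1 − 0.25200) = 0.58120.
New p* = 1 − e/c = 1 − 0.58120/1.40637 = 0.58674.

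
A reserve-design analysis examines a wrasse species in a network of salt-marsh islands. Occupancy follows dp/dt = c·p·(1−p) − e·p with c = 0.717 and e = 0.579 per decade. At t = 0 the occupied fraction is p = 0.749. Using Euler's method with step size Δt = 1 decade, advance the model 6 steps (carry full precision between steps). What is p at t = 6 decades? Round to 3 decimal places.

0.256

Update rule: p ← p + [c·p·(1−p) − e·p]·Δt with Δt = 1.
t = 1: p = 0.74900 + (-0.29888) = 0.45012
t = 2: p = 0.45012 + (-0.08316) = 0.36697
t = 3: p = 0.36697 + (-0.04591) = 0.32105
t = 4: p = 0.32105 + (-0.02960) = 0.29145
t = 5: p = 0.29145 + (-0.02069) = 0.27077
t = 6: p = 0.27077 + (-0.01520) = 0.25557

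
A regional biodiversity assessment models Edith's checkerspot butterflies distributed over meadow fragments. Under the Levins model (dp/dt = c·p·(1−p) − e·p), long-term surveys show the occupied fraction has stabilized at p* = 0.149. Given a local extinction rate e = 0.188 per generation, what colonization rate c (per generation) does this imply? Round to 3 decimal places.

0.221

At equilibrium c(1−p*) = e, so c = e/(1−p*).
c = 0.188/(1 − 0.149) = 0.188/0.8510 = 0.2209.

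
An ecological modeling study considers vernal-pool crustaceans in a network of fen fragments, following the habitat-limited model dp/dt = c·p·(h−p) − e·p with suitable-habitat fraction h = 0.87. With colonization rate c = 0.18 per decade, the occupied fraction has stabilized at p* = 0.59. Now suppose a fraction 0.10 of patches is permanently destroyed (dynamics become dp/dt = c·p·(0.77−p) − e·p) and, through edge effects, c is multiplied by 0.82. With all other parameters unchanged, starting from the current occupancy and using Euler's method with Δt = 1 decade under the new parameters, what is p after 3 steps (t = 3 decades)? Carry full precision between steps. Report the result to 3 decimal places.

Balance c(h−p*) = e gives e = 0.18×(0.87 − 0.59000) = 0.05040.
Starting from p₀ = 0.59000; update p ← p + (dp/dt)·Δt with the new parameters.
step 1: Δp = -0.01406, p = 0.57594
step 2: Δp = -0.01253, p = 0.56341
step 3: Δp = -0.01122, p = 0.55219

0.552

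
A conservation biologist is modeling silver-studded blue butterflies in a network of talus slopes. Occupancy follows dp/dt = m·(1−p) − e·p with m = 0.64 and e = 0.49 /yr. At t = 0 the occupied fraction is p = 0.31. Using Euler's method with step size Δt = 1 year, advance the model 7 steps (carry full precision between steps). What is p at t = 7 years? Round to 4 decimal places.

0.5664

Update rule: p ← p + [m·(1−p) − e·p]·Δt with Δt = 1.
  1  |  dp/dt·Δt = +0.289700  |  p_1 = 0.599700
  2  |  dp/dt·Δt = -0.037661  |  p_2 = 0.562039
  3  |  dp/dt·Δt = +0.004896  |  p_3 = 0.566935
  4  |  dp/dt·Δt = -0.000636  |  p_4 = 0.566298
  5  |  dp/dt·Δt = +0.000083  |  p_5 = 0.566381
  6  |  dp/dt·Δt = -0.000011  |  p_6 = 0.566370
  7  |  dp/dt·Δt = +0.000001  |  p_7 = 0.566372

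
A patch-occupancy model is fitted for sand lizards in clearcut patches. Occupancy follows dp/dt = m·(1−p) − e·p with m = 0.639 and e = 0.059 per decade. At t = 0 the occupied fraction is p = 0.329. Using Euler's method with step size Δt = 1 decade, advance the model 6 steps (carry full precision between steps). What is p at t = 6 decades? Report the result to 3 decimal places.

0.915

Update rule: p ← p + [m·(1−p) − e·p]·Δt with Δt = 1.
step 1: Δp = +0.40936, p = 0.73836
step 2: Δp = +0.12363, p = 0.86198
step 3: Δp = +0.03734, p = 0.89932
step 4: Δp = +0.01128, p = 0.91059
step 5: Δp = +0.00341, p = 0.91400
step 6: Δp = +0.00103, p = 0.91503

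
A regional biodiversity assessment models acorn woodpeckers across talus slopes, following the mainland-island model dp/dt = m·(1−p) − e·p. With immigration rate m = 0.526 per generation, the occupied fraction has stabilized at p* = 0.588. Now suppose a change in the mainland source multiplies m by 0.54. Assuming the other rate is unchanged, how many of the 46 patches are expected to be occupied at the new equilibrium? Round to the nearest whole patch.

Balance m(1−p*) = e·p* gives e = m(1−p*)/p* = 0.526×0.41200/0.58800 = 0.36856.
New p* = m/(m+e) = 0.28404/(0.28404+0.36856) = 0.43524.
Expected occupied = 46 × 0.43524 = 20.02 ≈ 20.

20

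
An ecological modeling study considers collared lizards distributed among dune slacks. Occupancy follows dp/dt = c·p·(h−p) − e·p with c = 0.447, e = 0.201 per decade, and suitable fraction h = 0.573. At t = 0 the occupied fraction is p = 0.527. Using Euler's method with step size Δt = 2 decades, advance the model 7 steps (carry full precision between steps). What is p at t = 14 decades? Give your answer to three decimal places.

Update rule: p ← p + [c·p·(h−p) − e·p]·Δt with Δt = 2.
  1  |  dp/dt·Δt = -0.190182  |  p_1 = 0.336818
  2  |  dp/dt·Δt = -0.064283  |  p_2 = 0.272535
  3  |  dp/dt·Δt = -0.036352  |  p_3 = 0.236183
  4  |  dp/dt·Δt = -0.023828  |  p_4 = 0.212356
  5  |  dp/dt·Δt = -0.016900  |  p_5 = 0.195456
  6  |  dp/dt·Δt = -0.012602  |  p_6 = 0.182854
  7  |  dp/dt·Δt = -0.009729  |  p_7 = 0.173124

0.173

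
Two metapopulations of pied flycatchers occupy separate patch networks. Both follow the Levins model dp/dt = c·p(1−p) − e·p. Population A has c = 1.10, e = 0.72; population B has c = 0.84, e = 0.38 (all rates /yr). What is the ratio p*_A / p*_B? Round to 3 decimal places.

A: p*_A = 1 − 0.72/1.10 = 0.3455.
B: p*_B = 1 − 0.38/0.84 = 0.5476.
p*_A / p*_B = 0.3455/0.5476 = 0.6308.

0.631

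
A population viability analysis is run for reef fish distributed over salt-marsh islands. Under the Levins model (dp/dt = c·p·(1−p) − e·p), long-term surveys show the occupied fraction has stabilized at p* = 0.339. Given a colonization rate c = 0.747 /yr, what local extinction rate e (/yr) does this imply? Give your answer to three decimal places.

At equilibrium c(1−p*) = e.
e = 0.747 × (1 − 0.339) = 0.747 × 0.6610 = 0.4938.

0.494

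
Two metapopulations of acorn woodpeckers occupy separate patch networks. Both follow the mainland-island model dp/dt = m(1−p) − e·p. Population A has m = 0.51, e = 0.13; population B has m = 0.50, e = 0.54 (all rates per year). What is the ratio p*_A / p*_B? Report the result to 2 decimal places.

A: p*_A = m/(m+e) = 0.51/0.6400 = 0.7969.
B: p*_B = 0.50/1.0400 = 0.4808.
p*_A / p*_B = 0.7969/0.4808 = 1.6575.

1.66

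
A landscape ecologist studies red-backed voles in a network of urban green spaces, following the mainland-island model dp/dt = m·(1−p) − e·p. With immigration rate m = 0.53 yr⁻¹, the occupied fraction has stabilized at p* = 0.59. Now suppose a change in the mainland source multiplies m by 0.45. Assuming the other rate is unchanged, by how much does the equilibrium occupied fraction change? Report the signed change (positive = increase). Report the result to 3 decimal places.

-0.197

Balance m(1−p*) = e·p* gives e = m(1−p*)/p* = 0.53×0.41000/0.59000 = 0.36831.
New p* = m/(m+e) = 0.23850/(0.23850+0.36831) = 0.39304.
Δp* = 0.39304 − 0.59000 = -0.19696.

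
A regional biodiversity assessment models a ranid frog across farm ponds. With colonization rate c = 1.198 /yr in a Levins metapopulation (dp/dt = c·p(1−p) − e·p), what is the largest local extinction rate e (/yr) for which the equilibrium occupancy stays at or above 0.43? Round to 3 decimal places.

0.683

1 − e/c ≥ 0.43 ⇒ e ≤ c(1 − 0.43) = 1.198 × 0.5700.
e_max = 0.6829.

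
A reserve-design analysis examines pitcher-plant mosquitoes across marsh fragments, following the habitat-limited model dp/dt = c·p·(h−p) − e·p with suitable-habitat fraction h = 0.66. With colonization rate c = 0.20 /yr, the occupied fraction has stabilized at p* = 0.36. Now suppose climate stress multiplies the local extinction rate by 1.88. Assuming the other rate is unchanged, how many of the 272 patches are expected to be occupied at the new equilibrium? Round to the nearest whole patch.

Balance c(h−p*) = e gives e = 0.20×(0.66 − 0.36000) = 0.06000.
New p* = 0.66 − e/c = 0.66 − 0.11280/0.20000 = 0.09600.
Expected occupied = 272 × 0.09600 = 26.11 ≈ 26.

26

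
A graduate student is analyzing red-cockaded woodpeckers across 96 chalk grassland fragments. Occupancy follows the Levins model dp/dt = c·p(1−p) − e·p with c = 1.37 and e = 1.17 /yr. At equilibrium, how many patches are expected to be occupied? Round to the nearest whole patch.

14

p* = 1 − e/c = 1 − 1.17/1.37 = 0.1460.
Expected occupied patches = N × p* = 96 × 0.1460 = 14.01 ≈ 14.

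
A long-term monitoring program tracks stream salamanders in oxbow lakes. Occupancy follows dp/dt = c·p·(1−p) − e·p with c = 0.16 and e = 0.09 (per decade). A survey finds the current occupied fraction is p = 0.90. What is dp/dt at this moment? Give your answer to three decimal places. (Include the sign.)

-0.067

Colonization term: c·p·(1−p) = 0.16×0.90×0.1000 = 0.01440.
Extinction term: e·p = 0.08100.
dp/dt = 0.01440 − 0.08100 = -0.06660.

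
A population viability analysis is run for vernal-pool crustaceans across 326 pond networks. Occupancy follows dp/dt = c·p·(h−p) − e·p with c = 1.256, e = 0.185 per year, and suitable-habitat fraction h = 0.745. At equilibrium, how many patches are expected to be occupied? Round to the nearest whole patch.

195

p* = h − e/c = 0.745 − 0.1473 = 0.5977.
Expected occupied patches = N × p* = 326 × 0.5977 = 194.85 ≈ 195.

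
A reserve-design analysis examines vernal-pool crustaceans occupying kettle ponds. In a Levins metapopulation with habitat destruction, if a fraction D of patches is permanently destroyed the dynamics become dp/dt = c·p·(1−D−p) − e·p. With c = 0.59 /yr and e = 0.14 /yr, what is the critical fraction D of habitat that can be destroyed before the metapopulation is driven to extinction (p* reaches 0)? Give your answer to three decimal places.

The nontrivial equilibrium is p* = (1−D) − e/c; extinction occurs when this hits zero.
So D_crit = 1 − e/c = 1 − 0.14/0.59 = 1 − 0.2373 = 0.7627.
This equals the undisturbed p*, a classic result of Lande's extension.

0.763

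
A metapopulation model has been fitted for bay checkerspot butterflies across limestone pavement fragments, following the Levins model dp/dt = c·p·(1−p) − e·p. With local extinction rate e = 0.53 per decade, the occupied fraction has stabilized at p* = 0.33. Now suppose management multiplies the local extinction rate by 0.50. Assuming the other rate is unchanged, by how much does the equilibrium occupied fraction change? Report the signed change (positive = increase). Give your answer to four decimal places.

0.3350

Balance c(1−p*) = e gives c = e/(1 − 0.33000) = 0.53/0.67000 = 0.79104.
New p* = 1 − e/c = 1 − 0.26500/0.79104 = 0.66500.
Δp* = 0.66500 − 0.33000 = +0.33500.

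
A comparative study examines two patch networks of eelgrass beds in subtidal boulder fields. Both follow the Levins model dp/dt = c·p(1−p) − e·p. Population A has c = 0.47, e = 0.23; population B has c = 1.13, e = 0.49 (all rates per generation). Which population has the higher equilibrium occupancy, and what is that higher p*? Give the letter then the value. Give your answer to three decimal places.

A: p*_A = 1 − 0.23/0.47 = 0.5106.
B: p*_B = 1 − 0.49/1.13 = 0.5664.
B is higher at 0.5664.

B, 0.566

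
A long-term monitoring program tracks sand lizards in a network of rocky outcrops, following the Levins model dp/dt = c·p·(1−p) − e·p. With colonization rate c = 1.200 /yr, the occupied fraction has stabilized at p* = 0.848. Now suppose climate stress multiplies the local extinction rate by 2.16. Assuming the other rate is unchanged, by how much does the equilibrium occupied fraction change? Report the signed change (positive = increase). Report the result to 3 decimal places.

Balance c(1−p*) = e gives e = 1.200×(1 − 0.84800) = 0.18240.
New p* = 1 − e/c = 1 − 0.39398/1.20000 = 0.67168.
Δp* = 0.67168 − 0.84800 = -0.17632.

-0.176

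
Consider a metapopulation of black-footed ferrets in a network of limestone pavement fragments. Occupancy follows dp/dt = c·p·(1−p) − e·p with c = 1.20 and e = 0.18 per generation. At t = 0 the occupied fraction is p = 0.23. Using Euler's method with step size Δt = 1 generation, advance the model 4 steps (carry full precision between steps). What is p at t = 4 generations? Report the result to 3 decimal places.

0.847

Update rule: p ← p + [c·p·(1−p) − e·p]·Δt with Δt = 1.
step 1: Δp = +0.17112, p = 0.40112
step 2: Δp = +0.21607, p = 0.61719
step 3: Δp = +0.17243, p = 0.78961
step 4: Δp = +0.05722, p = 0.84683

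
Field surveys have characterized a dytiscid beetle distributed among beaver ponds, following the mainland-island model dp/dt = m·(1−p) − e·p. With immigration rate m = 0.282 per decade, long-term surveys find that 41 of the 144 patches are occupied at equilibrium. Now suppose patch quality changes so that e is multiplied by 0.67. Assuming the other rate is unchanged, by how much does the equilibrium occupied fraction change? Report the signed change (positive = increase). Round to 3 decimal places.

0.088

Observed p* = 41/144 = 0.28472.
Balance m(1−p*) = e·p* gives e = m(1−p*)/p* = 0.282×0.71528/0.28472 = 0.70845.
New p* = m/(m+e) = 0.28200/(0.28200+0.47466) = 0.37269.
Δp* = 0.37269 − 0.28472 = +0.08797.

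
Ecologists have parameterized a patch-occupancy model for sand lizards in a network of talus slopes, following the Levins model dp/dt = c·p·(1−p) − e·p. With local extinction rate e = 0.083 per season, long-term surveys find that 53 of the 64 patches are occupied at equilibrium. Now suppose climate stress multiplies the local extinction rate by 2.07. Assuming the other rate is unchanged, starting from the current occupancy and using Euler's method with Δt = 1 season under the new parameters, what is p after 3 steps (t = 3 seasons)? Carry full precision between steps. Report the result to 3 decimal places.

0.690

Observed p* = 53/64 = 0.82812.
Balance c(1−p*) = e gives c = e/(1 − 0.82812) = 0.083/0.17188 = 0.48291.
Starting from p₀ = 0.82812; update p ← p + (dp/dt)·Δt with the new parameters.
t = 1: p = 0.82812 + (-0.07355) = 0.75458
t = 2: p = 0.75458 + (-0.04021) = 0.71436
t = 3: p = 0.71436 + (-0.02420) = 0.69017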